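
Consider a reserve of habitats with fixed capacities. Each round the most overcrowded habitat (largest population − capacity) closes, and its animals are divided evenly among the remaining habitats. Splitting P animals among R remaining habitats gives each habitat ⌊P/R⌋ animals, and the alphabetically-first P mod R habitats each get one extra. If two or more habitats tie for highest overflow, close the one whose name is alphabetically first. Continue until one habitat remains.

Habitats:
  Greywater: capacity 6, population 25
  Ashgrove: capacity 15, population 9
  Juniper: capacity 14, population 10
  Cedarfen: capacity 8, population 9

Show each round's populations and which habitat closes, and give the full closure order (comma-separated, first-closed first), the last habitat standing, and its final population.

Round 1: Ashgrove=9 Cedarfen=9 Greywater=25 Juniper=10 → close Greywater (overflow 19)
  25÷3 = 8 each, +1 to first 1
Round 2: Ashgrove=18 Cedarfen=17 Juniper=18 → close Cedarfen (overflow 9)
  17÷2 = 8 each, +1 to first 1
Round 3: Ashgrove=27 Juniper=26 → close Ashgrove (overflow 12)
  27÷1 = 27 each, +1 to first 0

Closure order: Greywater, Cedarfen, Ashgrove
Last habitat: Juniper with 53 animals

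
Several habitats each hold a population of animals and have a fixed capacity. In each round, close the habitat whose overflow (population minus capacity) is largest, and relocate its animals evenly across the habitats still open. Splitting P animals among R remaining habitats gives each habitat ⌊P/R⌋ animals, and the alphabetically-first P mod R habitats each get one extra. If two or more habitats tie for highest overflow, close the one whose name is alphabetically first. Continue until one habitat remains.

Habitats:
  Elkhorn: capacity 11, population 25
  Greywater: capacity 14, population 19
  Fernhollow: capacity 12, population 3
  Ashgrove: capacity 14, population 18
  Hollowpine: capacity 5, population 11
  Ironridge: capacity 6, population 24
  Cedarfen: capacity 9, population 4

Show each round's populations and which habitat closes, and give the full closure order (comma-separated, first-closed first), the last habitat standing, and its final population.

Round 1: Ashgrove=18 Cedarfen=4 Elkhorn=25 Fernhollow=3 Greywater=19 Hollowpine=11 Ironridge=24 → close Ironridge (overflow 18)
  24÷6 = 4 each, +1 to first 0
Round 2: Ashgrove=22 Cedarfen=8 Elkhorn=29 Fernhollow=7 Greywater=23 Hollowpine=15 → close Elkhorn (overflow 18)
  29÷5 = 5 each, +1 to first 4
Round 3: Ashgrove=28 Cedarfen=14 Fernhollow=13 Greywater=29 Hollowpine=20 → close Greywater (overflow 15)
  29÷4 = 7 each, +1 to first 1
Round 4: Ashgrove=36 Cedarfen=21 Fernhollow=20 Hollowpine=27 → close Ashgrove (overflow 22)
  36÷3 = 12 each, +1 to first 0
Round 5: Cedarfen=33 Fernhollow=32 Hollowpine=39 → close Hollowpine (overflow 34)
  39÷2 = 19 each, +1 to first 1
Round 6: Cedarfen=53 Fernhollow=51 → close Cedarfen (overflow 44)
  53÷1 = 53 each, +1 to first 0

Closure order: Ironridge, Elkhorn, Greywater, Ashgrove, Hollowpine, Cedarfen
Last habitat: Fernhollow with 104 animals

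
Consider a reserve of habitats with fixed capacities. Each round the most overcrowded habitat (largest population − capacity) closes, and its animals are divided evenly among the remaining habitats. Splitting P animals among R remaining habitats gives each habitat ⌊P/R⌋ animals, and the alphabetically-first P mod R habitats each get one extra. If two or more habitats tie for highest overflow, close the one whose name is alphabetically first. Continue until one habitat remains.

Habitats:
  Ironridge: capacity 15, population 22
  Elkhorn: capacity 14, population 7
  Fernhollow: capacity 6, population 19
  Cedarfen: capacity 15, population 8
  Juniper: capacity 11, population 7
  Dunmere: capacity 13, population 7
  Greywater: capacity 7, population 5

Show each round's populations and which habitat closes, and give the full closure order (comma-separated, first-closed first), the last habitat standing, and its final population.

Round 1: Cedarfen=8 Dunmere=7 Elkhorn=7 Fernhollow=19 Greywater=5 Ironridge=22 Juniper=7 → close Fernhollow (overflow 13)
  19÷6 = 3 each, +1 to first 1
Round 2: Cedarfen=12 Dunmere=10 Elkhorn=10 Greywater=8 Ironridge=25 Juniper=10 → close Ironridge (overflow 10)
  25÷5 = 5 each, +1 to first 0
Round 3: Cedarfen=17 Dunmere=15 Elkhorn=15 Greywater=13 Juniper=15 → close Greywater (overflow 6)
  13÷4 = 3 each, +1 to first 1
Round 4: Cedarfen=21 Dunmere=18 Elkhorn=18 Juniper=18 → close Juniper (overflow 7)
  18÷3 = 6 each, +1 to first 0
Round 5: Cedarfen=27 Dunmere=24 Elkhorn=24 → close Cedarfen (overflow 12)
  27÷2 = 13 each, +1 to first 1
Round 6: Dunmere=38 Elkhorn=37 → close Dunmere (overflow 25)
  38÷1 = 38 each, +1 to first 0

Closure order: Fernhollow, Ironridge, Greywater, Juniper, Cedarfen, Dunmere
Last habitat: Elkhorn with 75 animals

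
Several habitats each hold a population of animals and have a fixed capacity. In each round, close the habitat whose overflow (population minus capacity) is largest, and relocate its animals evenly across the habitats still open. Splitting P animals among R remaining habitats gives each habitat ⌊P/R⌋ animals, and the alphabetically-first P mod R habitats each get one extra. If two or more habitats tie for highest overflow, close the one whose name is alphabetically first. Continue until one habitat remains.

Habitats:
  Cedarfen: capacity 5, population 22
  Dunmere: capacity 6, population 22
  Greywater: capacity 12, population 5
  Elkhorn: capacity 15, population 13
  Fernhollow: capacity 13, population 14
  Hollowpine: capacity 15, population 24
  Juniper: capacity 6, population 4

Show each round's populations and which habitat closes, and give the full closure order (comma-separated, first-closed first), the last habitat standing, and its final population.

Round 1: Cedarfen=22 Dunmere=22 Elkhorn=13 Fernhollow=14 Greywater=5 Hollowpine=24 Juniper=4 → close Cedarfen (overflow 17)
  22÷6 = 3 each, +1 to first 4
Round 2: Dunmere=26 Elkhorn=17 Fernhollow=18 Greywater=9 Hollowpine=27 Juniper=7 → close Dunmere (overflow 20)
  26÷5 = 5 each, +1 to first 1
Round 3: Elkhorn=23 Fernhollow=23 Greywater=14 Hollowpine=32 Juniper=12 → close Hollowpine (overflow 17)
  32÷4 = 8 each, +1 to first 0
Round 4: Elkhorn=31 Fernhollow=31 Greywater=22 Juniper=20 → close Fernhollow (overflow 18)
  31÷3 = 10 each, +1 to first 1
Round 5: Elkhorn=42 Greywater=32 Juniper=30 → close Elkhorn (overflow 27)
  42÷2 = 21 each, +1 to first 0
Round 6: Greywater=53 Juniper=51 → close Juniper (overflow 45)
  51÷1 = 51 each, +1 to first 0

Closure order: Cedarfen, Dunmere, Hollowpine, Fernhollow, Elkhorn, Juniper
Last habitat: Greywater with 104 animals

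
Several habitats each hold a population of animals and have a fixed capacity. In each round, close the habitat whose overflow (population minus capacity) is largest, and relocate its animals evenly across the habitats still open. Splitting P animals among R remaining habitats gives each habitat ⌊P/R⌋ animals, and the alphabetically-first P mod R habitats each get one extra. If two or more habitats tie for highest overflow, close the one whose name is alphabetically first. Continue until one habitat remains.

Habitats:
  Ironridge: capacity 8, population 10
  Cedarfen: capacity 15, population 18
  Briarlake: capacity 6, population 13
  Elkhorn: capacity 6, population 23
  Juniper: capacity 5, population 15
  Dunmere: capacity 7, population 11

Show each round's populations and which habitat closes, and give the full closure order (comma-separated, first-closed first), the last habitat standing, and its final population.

Round 1: Briarlake=13 Cedarfen=18 Dunmere=11 Elkhorn=23 Ironridge=10 Juniper=15 → close Elkhorn (overflow 17)
  23÷5 = 4 each, +1 to first 3
Round 2: Briarlake=18 Cedarfen=23 Dunmere=16 Ironridge=14 Juniper=19 → close Juniper (overflow 14)
  19÷4 = 4 each, +1 to first 3
Round 3: Briarlake=23 Cedarfen=28 Dunmere=21 Ironridge=18 → close Briarlake (overflow 17)
  23÷3 = 7 each, +1 to first 2
Round 4: Cedarfen=36 Dunmere=29 Ironridge=25 → close Dunmere (overflow 22)
  29÷2 = 14 each, +1 to first 1
Round 5: Cedarfen=51 Ironridge=39 → close Cedarfen (overflow 36)
  51÷1 = 51 each, +1 to first 0

Closure order: Elkhorn, Juniper, Briarlake, Dunmere, Cedarfen
Last habitat: Ironridge with 90 animals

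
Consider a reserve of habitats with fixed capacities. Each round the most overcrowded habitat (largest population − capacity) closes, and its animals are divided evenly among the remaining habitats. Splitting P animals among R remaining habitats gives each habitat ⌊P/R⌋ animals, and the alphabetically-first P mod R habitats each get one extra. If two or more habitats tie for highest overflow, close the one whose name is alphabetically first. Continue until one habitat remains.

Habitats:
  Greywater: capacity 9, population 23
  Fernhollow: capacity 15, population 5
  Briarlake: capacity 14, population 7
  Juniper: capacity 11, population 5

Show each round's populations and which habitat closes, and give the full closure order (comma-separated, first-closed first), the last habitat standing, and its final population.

Closure order: Greywater, Briarlake, Juniper
Last habitat: Fernhollow with 40 animals

Round 1: Briarlake=7 Fernhollow=5 Greywater=23 Juniper=5 → close Greywater (overflow 14)
  23÷3 = 7 each, +1 to first 2
Round 2: Briarlake=15 Fernhollow=13 Juniper=12 → close Briarlake (overflow 1)
  15÷2 = 7 each, +1 to first 1
Round 3: Fernhollow=21 Juniper=19 → close Juniper (overflow 8)
  19÷1 = 19 each, +1 to first 0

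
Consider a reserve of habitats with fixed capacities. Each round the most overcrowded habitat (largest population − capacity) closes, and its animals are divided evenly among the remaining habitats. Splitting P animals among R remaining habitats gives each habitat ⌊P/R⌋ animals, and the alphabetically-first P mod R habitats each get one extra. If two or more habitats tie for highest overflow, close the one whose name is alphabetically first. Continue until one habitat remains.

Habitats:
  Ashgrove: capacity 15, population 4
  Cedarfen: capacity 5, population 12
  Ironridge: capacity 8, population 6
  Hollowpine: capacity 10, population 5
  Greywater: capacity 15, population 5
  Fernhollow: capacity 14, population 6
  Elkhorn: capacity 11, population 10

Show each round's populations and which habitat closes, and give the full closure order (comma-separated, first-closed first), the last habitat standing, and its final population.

Closure order: Cedarfen, Elkhorn, Ironridge, Hollowpine, Fernhollow, Ashgrove
Last habitat: Greywater with 48 animals

Round 1: Ashgrove=4 Cedarfen=12 Elkhorn=10 Fernhollow=6 Greywater=5 Hollowpine=5 Ironridge=6 → close Cedarfen (overflow 7)
  12÷6 = 2 each, +1 to first 0
Round 2: Ashgrove=6 Elkhorn=12 Fernhollow=8 Greywater=7 Hollowpine=7 Ironridge=8 → close Elkhorn (overflow 1)
  12÷5 = 2 each, +1 to first 2
Round 3: Ashgrove=9 Fernhollow=11 Greywater=9 Hollowpine=9 Ironridge=10 → close Ironridge (overflow 2)
  10÷4 = 2 each, +1 to first 2
Round 4: Ashgrove=12 Fernhollow=14 Greywater=11 Hollowpine=11 → close Hollowpine (overflow 1)
  11÷3 = 3 each, +1 to first 2
Round 5: Ashgrove=16 Fernhollow=18 Greywater=14 → close Fernhollow (overflow 4)
  18÷2 = 9 each, +1 to first 0
Round 6: Ashgrove=25 Greywater=23 → close Ashgrove (overflow 10)
  25÷1 = 25 each, +1 to first 0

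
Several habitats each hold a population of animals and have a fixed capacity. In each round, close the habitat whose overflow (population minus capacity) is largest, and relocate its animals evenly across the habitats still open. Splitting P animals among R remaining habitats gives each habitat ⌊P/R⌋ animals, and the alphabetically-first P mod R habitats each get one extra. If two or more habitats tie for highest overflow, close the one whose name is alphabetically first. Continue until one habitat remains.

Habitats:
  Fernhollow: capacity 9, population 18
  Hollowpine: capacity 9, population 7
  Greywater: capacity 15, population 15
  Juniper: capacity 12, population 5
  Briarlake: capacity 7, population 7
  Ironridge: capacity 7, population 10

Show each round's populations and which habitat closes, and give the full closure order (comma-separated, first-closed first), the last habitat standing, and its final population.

Closure order: Fernhollow, Ironridge, Briarlake, Greywater, Hollowpine
Last habitat: Juniper with 62 animals

Round 1: Briarlake=7 Fernhollow=18 Greywater=15 Hollowpine=7 Ironridge=10 Juniper=5 → close Fernhollow (overflow 9)
  18÷5 = 3 each, +1 to first 3
Round 2: Briarlake=11 Greywater=19 Hollowpine=11 Ironridge=13 Juniper=8 → close Ironridge (overflow 6)
  13÷4 = 3 each, +1 to first 1
Round 3: Briarlake=15 Greywater=22 Hollowpine=14 Juniper=11 → close Briarlake (overflow 8)
  15÷3 = 5 each, +1 to first 0
Round 4: Greywater=27 Hollowpine=19 Juniper=16 → close Greywater (overflow 12)
  27÷2 = 13 each, +1 to first 1
Round 5: Hollowpine=33 Juniper=29 → close Hollowpine (overflow 24)
  33÷1 = 33 each, +1 to first 0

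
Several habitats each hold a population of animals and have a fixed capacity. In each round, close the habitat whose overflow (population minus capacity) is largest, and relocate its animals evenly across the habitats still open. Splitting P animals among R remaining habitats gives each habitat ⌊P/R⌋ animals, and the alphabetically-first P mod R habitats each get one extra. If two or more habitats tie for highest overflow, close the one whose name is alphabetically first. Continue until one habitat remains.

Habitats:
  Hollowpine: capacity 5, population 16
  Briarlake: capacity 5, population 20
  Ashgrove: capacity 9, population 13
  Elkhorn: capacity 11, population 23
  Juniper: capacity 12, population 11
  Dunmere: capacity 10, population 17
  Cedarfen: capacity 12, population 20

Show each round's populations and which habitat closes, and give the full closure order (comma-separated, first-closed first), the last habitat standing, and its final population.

Round 1: Ashgrove=13 Briarlake=20 Cedarfen=20 Dunmere=17 Elkhorn=23 Hollowpine=16 Juniper=11 → close Briarlake (overflow 15)
  20÷6 = 3 each, +1 to first 2
Round 2: Ashgrove=17 Cedarfen=24 Dunmere=20 Elkhorn=26 Hollowpine=19 Juniper=14 → close Elkhorn (overflow 15)
  26÷5 = 5 each, +1 to first 1
Round 3: Ashgrove=23 Cedarfen=29 Dunmere=25 Hollowpine=24 Juniper=19 → close Hollowpine (overflow 19)
  24÷4 = 6 each, +1 to first 0
Round 4: Ashgrove=29 Cedarfen=35 Dunmere=31 Juniper=25 → close Cedarfen (overflow 23)
  35÷3 = 11 each, +1 to first 2
Round 5: Ashgrove=41 Dunmere=43 Juniper=36 → close Dunmere (overflow 33)
  43÷2 = 21 each, +1 to first 1
Round 6: Ashgrove=63 Juniper=57 → close Ashgrove (overflow 54)
  63÷1 = 63 each, +1 to first 0

Closure order: Briarlake, Elkhorn, Hollowpine, Cedarfen, Dunmere, Ashgrove
Last habitat: Juniper with 120 animals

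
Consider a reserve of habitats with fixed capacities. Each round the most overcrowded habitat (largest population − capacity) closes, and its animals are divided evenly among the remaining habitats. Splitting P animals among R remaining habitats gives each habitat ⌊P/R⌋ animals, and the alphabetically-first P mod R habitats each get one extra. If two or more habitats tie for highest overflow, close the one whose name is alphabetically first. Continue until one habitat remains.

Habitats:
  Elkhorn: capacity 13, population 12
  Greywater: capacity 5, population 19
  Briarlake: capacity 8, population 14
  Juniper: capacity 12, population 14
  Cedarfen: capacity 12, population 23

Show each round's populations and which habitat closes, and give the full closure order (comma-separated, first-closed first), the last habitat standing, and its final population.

Round 1: Briarlake=14 Cedarfen=23 Elkhorn=12 Greywater=19 Juniper=14 → close Greywater (overflow 14)
  19÷4 = 4 each, +1 to first 3
Round 2: Briarlake=19 Cedarfen=28 Elkhorn=17 Juniper=18 → close Cedarfen (overflow 16)
  28÷3 = 9 each, +1 to first 1
Round 3: Briarlake=29 Elkhorn=26 Juniper=27 → close Briarlake (overflow 21)
  29÷2 = 14 each, +1 to first 1
Round 4: Elkhorn=41 Juniper=41 → close Juniper (overflow 29)
  41÷1 = 41 each, +1 to first 0

Closure order: Greywater, Cedarfen, Briarlake, Juniper
Last habitat: Elkhorn with 82 animals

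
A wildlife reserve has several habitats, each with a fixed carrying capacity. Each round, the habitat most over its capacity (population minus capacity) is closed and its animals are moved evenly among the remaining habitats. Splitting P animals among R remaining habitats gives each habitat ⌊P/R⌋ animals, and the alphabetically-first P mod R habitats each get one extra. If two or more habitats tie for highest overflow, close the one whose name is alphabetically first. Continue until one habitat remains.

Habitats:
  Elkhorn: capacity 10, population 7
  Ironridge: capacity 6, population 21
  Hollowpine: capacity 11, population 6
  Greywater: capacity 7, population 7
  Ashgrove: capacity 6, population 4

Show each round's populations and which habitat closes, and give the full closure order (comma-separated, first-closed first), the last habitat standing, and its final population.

Round 1: Ashgrove=4 Elkhorn=7 Greywater=7 Hollowpine=6 Ironridge=21 → close Ironridge (overflow 15)
  21÷4 = 5 each, +1 to first 1
Round 2: Ashgrove=10 Elkhorn=12 Greywater=12 Hollowpine=11 → close Greywater (overflow 5)
  12÷3 = 4 each, +1 to first 0
Round 3: Ashgrove=14 Elkhorn=16 Hollowpine=15 → close Ashgrove (overflow 8)
  14÷2 = 7 each, +1 to first 0
Round 4: Elkhorn=23 Hollowpine=22 → close Elkhorn (overflow 13)
  23÷1 = 23 each, +1 to first 0

Closure order: Ironridge, Greywater, Ashgrove, Elkhorn
Last habitat: Hollowpine with 45 animals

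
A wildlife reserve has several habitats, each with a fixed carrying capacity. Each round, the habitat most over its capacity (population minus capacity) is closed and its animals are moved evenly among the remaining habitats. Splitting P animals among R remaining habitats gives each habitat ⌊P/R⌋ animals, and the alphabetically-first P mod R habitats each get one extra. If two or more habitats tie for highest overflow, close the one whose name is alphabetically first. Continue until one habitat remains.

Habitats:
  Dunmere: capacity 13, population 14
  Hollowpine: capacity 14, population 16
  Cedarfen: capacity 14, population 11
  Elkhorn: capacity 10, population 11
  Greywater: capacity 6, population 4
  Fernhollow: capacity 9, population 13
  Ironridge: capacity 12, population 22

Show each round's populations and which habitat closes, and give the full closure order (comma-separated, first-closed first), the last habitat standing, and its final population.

Round 1: Cedarfen=11 Dunmere=14 Elkhorn=11 Fernhollow=13 Greywater=4 Hollowpine=16 Ironridge=22 → close Ironridge (overflow 10)
  22÷6 = 3 each, +1 to first 4
Round 2: Cedarfen=15 Dunmere=18 Elkhorn=15 Fernhollow=17 Greywater=7 Hollowpine=19 → close Fernhollow (overflow 8)
  17÷5 = 3 each, +1 to first 2
Round 3: Cedarfen=19 Dunmere=22 Elkhorn=18 Greywater=10 Hollowpine=22 → close Dunmere (overflow 9)
  22÷4 = 5 each, +1 to first 2
Round 4: Cedarfen=25 Elkhorn=24 Greywater=15 Hollowpine=27 → close Elkhorn (overflow 14)
  24÷3 = 8 each, +1 to first 0
Round 5: Cedarfen=33 Greywater=23 Hollowpine=35 → close Hollowpine (overflow 21)
  35÷2 = 17 each, +1 to first 1
Round 6: Cedarfen=51 Greywater=40 → close Cedarfen (overflow 37)
  51÷1 = 51 each, +1 to first 0

Closure order: Ironridge, Fernhollow, Dunmere, Elkhorn, Hollowpine, Cedarfen
Last habitat: Greywater with 91 animals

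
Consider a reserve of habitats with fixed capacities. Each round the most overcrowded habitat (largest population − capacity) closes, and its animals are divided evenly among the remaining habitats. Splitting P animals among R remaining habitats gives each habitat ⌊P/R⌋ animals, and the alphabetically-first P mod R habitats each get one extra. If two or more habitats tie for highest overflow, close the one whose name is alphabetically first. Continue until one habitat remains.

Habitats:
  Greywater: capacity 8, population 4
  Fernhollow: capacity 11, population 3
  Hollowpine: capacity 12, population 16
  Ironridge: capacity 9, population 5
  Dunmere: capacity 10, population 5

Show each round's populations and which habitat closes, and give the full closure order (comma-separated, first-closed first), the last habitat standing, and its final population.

Round 1: Dunmere=5 Fernhollow=3 Greywater=4 Hollowpine=16 Ironridge=5 → close Hollowpine (overflow 4)
  16÷4 = 4 each, +1 to first 0
Round 2: Dunmere=9 Fernhollow=7 Greywater=8 Ironridge=9 → close Greywater (overflow 0)
  8÷3 = 2 each, +1 to first 2
Round 3: Dunmere=12 Fernhollow=10 Ironridge=11 → close Dunmere (overflow 2)
  12÷2 = 6 each, +1 to first 0
Round 4: Fernhollow=16 Ironridge=17 → close Ironridge (overflow 8)
  17÷1 = 17 each, +1 to first 0

Closure order: Hollowpine, Greywater, Dunmere, Ironridge
Last habitat: Fernhollow with 33 animals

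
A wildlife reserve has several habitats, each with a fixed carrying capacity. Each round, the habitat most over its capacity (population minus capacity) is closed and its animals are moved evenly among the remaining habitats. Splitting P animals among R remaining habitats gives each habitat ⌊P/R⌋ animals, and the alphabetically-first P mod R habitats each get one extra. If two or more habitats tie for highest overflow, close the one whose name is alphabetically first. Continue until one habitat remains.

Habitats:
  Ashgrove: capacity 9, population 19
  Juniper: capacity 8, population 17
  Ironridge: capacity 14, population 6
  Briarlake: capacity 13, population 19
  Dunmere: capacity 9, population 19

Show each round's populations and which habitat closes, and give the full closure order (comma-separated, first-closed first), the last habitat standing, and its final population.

Round 1: Ashgrove=19 Briarlake=19 Dunmere=19 Ironridge=6 Juniper=17 → close Ashgrove (overflow 10)
  19÷4 = 4 each, +1 to first 3
Round 2: Briarlake=24 Dunmere=24 Ironridge=11 Juniper=21 → close Dunmere (overflow 15)
  24÷3 = 8 each, +1 to first 0
Round 3: Briarlake=32 Ironridge=19 Juniper=29 → close Juniper (overflow 21)
  29÷2 = 14 each, +1 to first 1
Round 4: Briarlake=47 Ironridge=33 → close Briarlake (overflow 34)
  47÷1 = 47 each, +1 to first 0

Closure order: Ashgrove, Dunmere, Juniper, Briarlake
Last habitat: Ironridge with 80 animals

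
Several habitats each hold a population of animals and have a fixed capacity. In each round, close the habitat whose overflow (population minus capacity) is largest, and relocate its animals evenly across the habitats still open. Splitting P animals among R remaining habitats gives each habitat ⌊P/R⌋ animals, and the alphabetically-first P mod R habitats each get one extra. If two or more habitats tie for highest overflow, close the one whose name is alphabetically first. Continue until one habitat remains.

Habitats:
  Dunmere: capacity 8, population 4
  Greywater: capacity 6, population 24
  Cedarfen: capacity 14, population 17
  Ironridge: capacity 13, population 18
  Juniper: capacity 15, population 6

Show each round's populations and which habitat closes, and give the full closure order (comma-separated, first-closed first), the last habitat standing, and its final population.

Round 1: Cedarfen=17 Dunmere=4 Greywater=24 Ironridge=18 Juniper=6 → close Greywater (overflow 18)
  24÷4 = 6 each, +1 to first 0
Round 2: Cedarfen=23 Dunmere=10 Ironridge=24 Juniper=12 → close Ironridge (overflow 11)
  24÷3 = 8 each, +1 to first 0
Round 3: Cedarfen=31 Dunmere=18 Juniper=20 → close Cedarfen (overflow 17)
  31÷2 = 15 each, +1 to first 1
Round 4: Dunmere=34 Juniper=35 → close Dunmere (overflow 26)
  34÷1 = 34 each, +1 to first 0

Closure order: Greywater, Ironridge, Cedarfen, Dunmere
Last habitat: Juniper with 69 animals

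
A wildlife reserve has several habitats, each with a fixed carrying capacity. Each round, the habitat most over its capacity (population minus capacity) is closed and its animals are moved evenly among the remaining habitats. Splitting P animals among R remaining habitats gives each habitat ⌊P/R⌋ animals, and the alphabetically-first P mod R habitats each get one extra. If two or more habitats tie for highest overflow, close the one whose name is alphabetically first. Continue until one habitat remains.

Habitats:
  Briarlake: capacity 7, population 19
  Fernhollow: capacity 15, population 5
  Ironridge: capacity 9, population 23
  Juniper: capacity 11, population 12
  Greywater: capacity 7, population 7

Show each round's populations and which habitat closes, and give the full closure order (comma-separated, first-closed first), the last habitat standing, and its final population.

Round 1: Briarlake=19 Fernhollow=5 Greywater=7 Ironridge=23 Juniper=12 → close Ironridge (overflow 14)
  23÷4 = 5 each, +1 to first 3
Round 2: Briarlake=25 Fernhollow=11 Greywater=13 Juniper=17 → close Briarlake (overflow 18)
  25÷3 = 8 each, +1 to first 1
Round 3: Fernhollow=20 Greywater=21 Juniper=25 → close Greywater (overflow 14)
  21÷2 = 10 each, +1 to first 1
Round 4: Fernhollow=31 Juniper=35 → close Juniper (overflow 24)
  35÷1 = 35 each, +1 to first 0

Closure order: Ironridge, Briarlake, Greywater, Juniper
Last habitat: Fernhollow with 66 animals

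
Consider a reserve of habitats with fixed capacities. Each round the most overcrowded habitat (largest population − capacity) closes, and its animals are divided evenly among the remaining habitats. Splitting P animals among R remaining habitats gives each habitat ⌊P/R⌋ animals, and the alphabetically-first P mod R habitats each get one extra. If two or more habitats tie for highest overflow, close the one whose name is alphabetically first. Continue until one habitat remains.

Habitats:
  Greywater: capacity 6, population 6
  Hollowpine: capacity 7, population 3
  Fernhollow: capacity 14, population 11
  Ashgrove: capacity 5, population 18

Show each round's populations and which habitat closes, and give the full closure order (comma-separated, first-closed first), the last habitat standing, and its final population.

Closure order: Ashgrove, Greywater, Fernhollow
Last habitat: Hollowpine with 38 animals

Round 1: Ashgrove=18 Fernhollow=11 Greywater=6 Hollowpine=3 → close Ashgrove (overflow 13)
  18÷3 = 6 each, +1 to first 0
Round 2: Fernhollow=17 Greywater=12 Hollowpine=9 → close Greywater (overflow 6)
  12÷2 = 6 each, +1 to first 0
Round 3: Fernhollow=23 Hollowpine=15 → close Fernhollow (overflow 9)
  23÷1 = 23 each, +1 to first 0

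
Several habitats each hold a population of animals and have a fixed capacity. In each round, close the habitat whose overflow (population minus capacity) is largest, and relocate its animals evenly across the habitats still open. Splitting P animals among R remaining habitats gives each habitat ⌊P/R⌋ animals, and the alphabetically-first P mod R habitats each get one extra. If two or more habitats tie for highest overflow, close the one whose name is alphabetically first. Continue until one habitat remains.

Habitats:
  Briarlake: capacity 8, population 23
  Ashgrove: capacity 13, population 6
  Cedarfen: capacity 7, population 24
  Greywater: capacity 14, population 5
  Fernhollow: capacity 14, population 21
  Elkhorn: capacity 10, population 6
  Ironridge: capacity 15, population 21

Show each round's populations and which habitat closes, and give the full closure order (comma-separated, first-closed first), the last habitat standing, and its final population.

Round 1: Ashgrove=6 Briarlake=23 Cedarfen=24 Elkhorn=6 Fernhollow=21 Greywater=5 Ironridge=21 → close Cedarfen (overflow 17)
  24÷6 = 4 each, +1 to first 0
Round 2: Ashgrove=10 Briarlake=27 Elkhorn=10 Fernhollow=25 Greywater=9 Ironridge=25 → close Briarlake (overflow 19)
  27÷5 = 5 each, +1 to first 2
Round 3: Ashgrove=16 Elkhorn=16 Fernhollow=30 Greywater=14 Ironridge=30 → close Fernhollow (overflow 16)
  30÷4 = 7 each, +1 to first 2
Round 4: Ashgrove=24 Elkhorn=24 Greywater=21 Ironridge=37 → close Ironridge (overflow 22)
  37÷3 = 12 each, +1 to first 1
Round 5: Ashgrove=37 Elkhorn=36 Greywater=33 → close Elkhorn (overflow 26)
  36÷2 = 18 each, +1 to first 0
Round 6: Ashgrove=55 Greywater=51 → close Ashgrove (overflow 42)
  55÷1 = 55 each, +1 to first 0

Closure order: Cedarfen, Briarlake, Fernhollow, Ironridge, Elkhorn, Ashgrove
Last habitat: Greywater with 106 animals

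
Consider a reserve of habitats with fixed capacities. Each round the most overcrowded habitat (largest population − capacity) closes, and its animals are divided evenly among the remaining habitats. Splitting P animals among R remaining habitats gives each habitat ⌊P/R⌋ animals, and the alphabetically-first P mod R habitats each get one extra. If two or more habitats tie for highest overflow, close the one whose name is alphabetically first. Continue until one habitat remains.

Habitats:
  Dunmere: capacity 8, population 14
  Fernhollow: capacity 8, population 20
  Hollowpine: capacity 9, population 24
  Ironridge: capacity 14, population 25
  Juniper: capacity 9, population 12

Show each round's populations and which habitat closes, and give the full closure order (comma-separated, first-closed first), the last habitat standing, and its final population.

Round 1: Dunmere=14 Fernhollow=20 Hollowpine=24 Ironridge=25 Juniper=12 → close Hollowpine (overflow 15)
  24÷4 = 6 each, +1 to first 0
Round 2: Dunmere=20 Fernhollow=26 Ironridge=31 Juniper=18 → close Fernhollow (overflow 18)
  26÷3 = 8 each, +1 to first 2
Round 3: Dunmere=29 Ironridge=40 Juniper=26 → close Ironridge (overflow 26)
  40÷2 = 20 each, +1 to first 0
Round 4: Dunmere=49 Juniper=46 → close Dunmere (overflow 41)
  49÷1 = 49 each, +1 to first 0

Closure order: Hollowpine, Fernhollow, Ironridge, Dunmere
Last habitat: Juniper with 95 animals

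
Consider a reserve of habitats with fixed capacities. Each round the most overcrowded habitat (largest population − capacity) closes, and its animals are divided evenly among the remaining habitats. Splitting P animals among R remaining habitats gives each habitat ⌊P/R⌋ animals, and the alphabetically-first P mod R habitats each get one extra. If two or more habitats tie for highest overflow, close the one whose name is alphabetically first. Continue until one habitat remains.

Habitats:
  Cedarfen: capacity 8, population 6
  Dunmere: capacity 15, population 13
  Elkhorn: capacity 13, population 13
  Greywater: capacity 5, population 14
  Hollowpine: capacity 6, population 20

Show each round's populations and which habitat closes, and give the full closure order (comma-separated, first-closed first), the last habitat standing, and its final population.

Round 1: Cedarfen=6 Dunmere=13 Elkhorn=13 Greywater=14 Hollowpine=20 → close Hollowpine (overflow 14)
  20÷4 = 5 each, +1 to first 0
Round 2: Cedarfen=11 Dunmere=18 Elkhorn=18 Greywater=19 → close Greywater (overflow 14)
  19÷3 = 6 each, +1 to first 1
Round 3: Cedarfen=18 Dunmere=24 Elkhorn=24 → close Elkhorn (overflow 11)
  24÷2 = 12 each, +1 to first 0
Round 4: Cedarfen=30 Dunmere=36 → close Cedarfen (overflow 22)
  30÷1 = 30 each, +1 to first 0

Closure order: Hollowpine, Greywater, Elkhorn, Cedarfen
Last habitat: Dunmere with 66 animals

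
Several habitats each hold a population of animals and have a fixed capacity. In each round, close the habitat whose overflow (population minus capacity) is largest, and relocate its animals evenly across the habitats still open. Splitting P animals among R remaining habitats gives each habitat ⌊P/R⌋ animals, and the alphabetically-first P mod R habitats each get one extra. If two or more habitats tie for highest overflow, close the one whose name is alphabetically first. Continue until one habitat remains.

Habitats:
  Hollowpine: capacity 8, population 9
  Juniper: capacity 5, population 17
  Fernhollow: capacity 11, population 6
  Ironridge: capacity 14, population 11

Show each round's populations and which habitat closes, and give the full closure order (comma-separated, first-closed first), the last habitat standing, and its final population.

Round 1: Fernhollow=6 Hollowpine=9 Ironridge=11 Juniper=17 → close Juniper (overflow 12)
  17÷3 = 5 each, +1 to first 2
Round 2: Fernhollow=12 Hollowpine=15 Ironridge=16 → close Hollowpine (overflow 7)
  15÷2 = 7 each, +1 to first 1
Round 3: Fernhollow=20 Ironridge=23 → close Fernhollow (overflow 9)
  20÷1 = 20 each, +1 to first 0

Closure order: Juniper, Hollowpine, Fernhollow
Last habitat: Ironridge with 43 animals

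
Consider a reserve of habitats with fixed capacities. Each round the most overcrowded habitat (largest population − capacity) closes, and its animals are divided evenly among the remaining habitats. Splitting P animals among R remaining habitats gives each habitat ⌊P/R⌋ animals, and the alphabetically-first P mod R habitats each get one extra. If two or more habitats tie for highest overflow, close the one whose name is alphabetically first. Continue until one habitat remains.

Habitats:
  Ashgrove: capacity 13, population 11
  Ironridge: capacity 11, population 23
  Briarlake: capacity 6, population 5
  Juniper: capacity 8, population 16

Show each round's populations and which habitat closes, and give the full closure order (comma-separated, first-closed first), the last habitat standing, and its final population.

Round 1: Ashgrove=11 Briarlake=5 Ironridge=23 Juniper=16 → close Ironridge (overflow 12)
  23÷3 = 7 each, +1 to first 2
Round 2: Ashgrove=19 Briarlake=13 Juniper=23 → close Juniper (overflow 15)
  23÷2 = 11 each, +1 to first 1
Round 3: Ashgrove=31 Briarlake=24 → close Ashgrove (overflow 18)
  31÷1 = 31 each, +1 to first 0

Closure order: Ironridge, Juniper, Ashgrove
Last habitat: Briarlake with 55 animals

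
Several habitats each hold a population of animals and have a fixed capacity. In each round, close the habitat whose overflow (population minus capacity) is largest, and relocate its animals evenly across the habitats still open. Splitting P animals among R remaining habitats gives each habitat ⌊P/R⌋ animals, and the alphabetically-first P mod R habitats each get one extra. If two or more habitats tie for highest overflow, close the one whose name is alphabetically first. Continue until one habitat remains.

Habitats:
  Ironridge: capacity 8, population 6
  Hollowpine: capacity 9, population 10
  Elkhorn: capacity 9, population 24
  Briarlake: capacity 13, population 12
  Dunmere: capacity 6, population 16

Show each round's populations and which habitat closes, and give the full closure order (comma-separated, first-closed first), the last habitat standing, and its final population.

Round 1: Briarlake=12 Dunmere=16 Elkhorn=24 Hollowpine=10 Ironridge=6 → close Elkhorn (overflow 15)
  24÷4 = 6 each, +1 to first 0
Round 2: Briarlake=18 Dunmere=22 Hollowpine=16 Ironridge=12 → close Dunmere (overflow 16)
  22÷3 = 7 each, +1 to first 1
Round 3: Briarlake=26 Hollowpine=23 Ironridge=19 → close Hollowpine (overflow 14)
  23÷2 = 11 each, +1 to first 1
Round 4: Briarlake=38 Ironridge=30 → close Briarlake (overflow 25)
  38÷1 = 38 each, +1 to first 0

Closure order: Elkhorn, Dunmere, Hollowpine, Briarlake
Last habitat: Ironridge with 68 animals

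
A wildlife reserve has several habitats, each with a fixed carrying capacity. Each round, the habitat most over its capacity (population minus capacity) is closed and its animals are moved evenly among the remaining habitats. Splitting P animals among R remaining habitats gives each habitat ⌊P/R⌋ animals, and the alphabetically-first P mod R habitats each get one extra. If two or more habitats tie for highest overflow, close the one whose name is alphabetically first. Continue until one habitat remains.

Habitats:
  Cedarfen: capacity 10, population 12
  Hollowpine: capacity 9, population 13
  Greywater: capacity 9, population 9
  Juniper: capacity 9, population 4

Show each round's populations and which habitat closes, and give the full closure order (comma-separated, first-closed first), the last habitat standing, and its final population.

Closure order: Hollowpine, Cedarfen, Greywater
Last habitat: Juniper with 38 animals

Round 1: Cedarfen=12 Greywater=9 Hollowpine=13 Juniper=4 → close Hollowpine (overflow 4)
  13÷3 = 4 each, +1 to first 1
Round 2: Cedarfen=17 Greywater=13 Juniper=8 → close Cedarfen (overflow 7)
  17÷2 = 8 each, +1 to first 1
Round 3: Greywater=22 Juniper=16 → close Greywater (overflow 13)
  22÷1 = 22 each, +1 to first 0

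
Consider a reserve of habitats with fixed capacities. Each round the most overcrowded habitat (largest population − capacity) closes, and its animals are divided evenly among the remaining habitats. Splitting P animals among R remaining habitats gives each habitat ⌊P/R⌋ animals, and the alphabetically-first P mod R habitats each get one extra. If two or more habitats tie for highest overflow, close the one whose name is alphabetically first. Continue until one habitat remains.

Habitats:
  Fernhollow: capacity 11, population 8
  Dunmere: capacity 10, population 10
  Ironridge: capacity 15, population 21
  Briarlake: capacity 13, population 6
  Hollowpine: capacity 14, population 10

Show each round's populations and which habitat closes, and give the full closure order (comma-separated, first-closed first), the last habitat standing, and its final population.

Closure order: Ironridge, Dunmere, Fernhollow, Hollowpine
Last habitat: Briarlake with 55 animals

Round 1: Briarlake=6 Dunmere=10 Fernhollow=8 Hollowpine=10 Ironridge=21 → close Ironridge (overflow 6)
  21÷4 = 5 each, +1 to first 1
Round 2: Briarlake=12 Dunmere=15 Fernhollow=13 Hollowpine=15 → close Dunmere (overflow 5)
  15÷3 = 5 each, +1 to first 0
Round 3: Briarlake=17 Fernhollow=18 Hollowpine=20 → close Fernhollow (overflow 7)
  18÷2 = 9 each, +1 to first 0
Round 4: Briarlake=26 Hollowpine=29 → close Hollowpine (overflow 15)
  29÷1 = 29 each, +1 to first 0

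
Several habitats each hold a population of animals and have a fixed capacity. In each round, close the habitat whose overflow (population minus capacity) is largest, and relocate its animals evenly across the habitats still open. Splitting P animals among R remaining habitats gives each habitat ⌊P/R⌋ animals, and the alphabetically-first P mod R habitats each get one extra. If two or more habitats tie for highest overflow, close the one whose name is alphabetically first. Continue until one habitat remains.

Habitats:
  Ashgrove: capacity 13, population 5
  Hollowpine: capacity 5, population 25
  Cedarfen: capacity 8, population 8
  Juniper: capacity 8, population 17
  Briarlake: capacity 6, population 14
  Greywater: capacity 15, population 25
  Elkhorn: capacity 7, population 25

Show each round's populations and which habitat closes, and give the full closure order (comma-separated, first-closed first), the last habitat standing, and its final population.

Round 1: Ashgrove=5 Briarlake=14 Cedarfen=8 Elkhorn=25 Greywater=25 Hollowpine=25 Juniper=17 → close Hollowpine (overflow 20)
  25÷6 = 4 each, +1 to first 1
Round 2: Ashgrove=10 Briarlake=18 Cedarfen=12 Elkhorn=29 Greywater=29 Juniper=21 → close Elkhorn (overflow 22)
  29÷5 = 5 each, +1 to first 4
Round 3: Ashgrove=16 Briarlake=24 Cedarfen=18 Greywater=35 Juniper=26 → close Greywater (overflow 20)
  35÷4 = 8 each, +1 to first 3
Round 4: Ashgrove=25 Briarlake=33 Cedarfen=27 Juniper=34 → close Briarlake (overflow 27)
  33÷3 = 11 each, +1 to first 0
Round 5: Ashgrove=36 Cedarfen=38 Juniper=45 → close Juniper (overflow 37)
  45÷2 = 22 each, +1 to first 1
Round 6: Ashgrove=59 Cedarfen=60 → close Cedarfen (overflow 52)
  60÷1 = 60 each, +1 to first 0

Closure order: Hollowpine, Elkhorn, Greywater, Briarlake, Juniper, Cedarfen
Last habitat: Ashgrove with 119 animals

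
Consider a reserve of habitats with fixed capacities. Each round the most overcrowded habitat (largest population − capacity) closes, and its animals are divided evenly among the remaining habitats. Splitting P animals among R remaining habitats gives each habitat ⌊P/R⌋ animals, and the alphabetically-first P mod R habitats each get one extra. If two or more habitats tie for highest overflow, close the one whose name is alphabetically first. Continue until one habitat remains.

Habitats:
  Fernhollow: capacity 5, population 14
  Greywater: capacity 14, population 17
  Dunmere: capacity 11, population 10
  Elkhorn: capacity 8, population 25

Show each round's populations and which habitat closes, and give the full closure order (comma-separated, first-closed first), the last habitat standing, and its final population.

Closure order: Elkhorn, Fernhollow, Greywater
Last habitat: Dunmere with 66 animals

Round 1: Dunmere=10 Elkhorn=25 Fernhollow=14 Greywater=17 → close Elkhorn (overflow 17)
  25÷3 = 8 each, +1 to first 1
Round 2: Dunmere=19 Fernhollow=22 Greywater=25 → close Fernhollow (overflow 17)
  22÷2 = 11 each, +1 to first 0
Round 3: Dunmere=30 Greywater=36 → close Greywater (overflow 22)
  36÷1 = 36 each, +1 to first 0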